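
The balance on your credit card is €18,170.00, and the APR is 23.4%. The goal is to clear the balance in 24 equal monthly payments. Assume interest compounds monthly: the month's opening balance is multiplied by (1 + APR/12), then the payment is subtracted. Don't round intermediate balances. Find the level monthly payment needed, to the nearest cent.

Monthly rate r = 23.4%/12 = 1.95% = 0.0195.
Level-payment amortization: P = B₀·r / (1 − (1+r)^(−n)) = 18170.00·0.0195 / (1 − 1.0195^(−24)).
Denominator 1 − (1+r)^(−24) = 0.370919132.
P = 354.315 / 0.370919132 ≈ 955.24.

€955.24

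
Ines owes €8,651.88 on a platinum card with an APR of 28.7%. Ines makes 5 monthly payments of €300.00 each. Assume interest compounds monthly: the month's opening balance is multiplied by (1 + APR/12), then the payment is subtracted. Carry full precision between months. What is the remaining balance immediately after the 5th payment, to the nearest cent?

Monthly rate r = 28.7%/12 = 2.39167% = 0.0239167.
Each month: B ← B·(1+r) − €300.00.
Month 1: interest €206.92; balance after payment €8,558.80.
Month 2: interest €204.70; balance after payment €8,463.50.
Month 3: interest €202.42; balance after payment €8,365.92.
Month 4: interest €200.08; balance after payment €8,266.01.
Month 5: interest €197.70; balance after payment €8,163.70.

€8,163.70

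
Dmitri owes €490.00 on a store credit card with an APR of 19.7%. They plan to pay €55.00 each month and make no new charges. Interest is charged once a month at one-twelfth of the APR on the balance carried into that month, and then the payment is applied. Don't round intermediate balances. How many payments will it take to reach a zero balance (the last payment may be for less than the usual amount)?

Monthly rate r = 19.7%/12 = 1.64167% = 0.0164167.
Recurrence: B ← B·(1+r) − €55.00.
Month 1: interest €8.04; balance after payment €443.04.
Month 2: interest €7.27; balance after payment €395.32.
Closed form: n = −ln(1 − rB₀/P)/ln(1+r) = −ln(0.85374)/ln(1.01642) ≈ 9.711, so the balance reaches zero during payment 10.

10 payments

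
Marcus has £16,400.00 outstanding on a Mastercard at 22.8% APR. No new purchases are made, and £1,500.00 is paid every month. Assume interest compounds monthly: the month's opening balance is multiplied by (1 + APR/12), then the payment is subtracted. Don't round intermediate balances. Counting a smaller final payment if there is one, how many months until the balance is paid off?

13 months

Monthly rate r = 22.8%/12 = 1.9% = 0.019.
Recurrence: B ← B·(1+r) − £1,500.00.
Month 1: interest £311.60; balance after payment £15,211.60.
Month 2: interest £289.02; balance after payment £14,000.62.
Closed form: n = −ln(1 − rB₀/P)/ln(1+r) = −ln(0.79227)/ln(1.019) ≈ 12.372, so the balance reaches zero during payment 13.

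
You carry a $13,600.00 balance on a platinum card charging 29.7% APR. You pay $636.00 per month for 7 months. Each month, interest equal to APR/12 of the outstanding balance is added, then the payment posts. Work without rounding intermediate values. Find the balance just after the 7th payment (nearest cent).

$11,342.01

Monthly rate r = 29.7%/12 = 2.475% = 0.02475.
Each month: B ← B·(1+r) − $636.00.
Month 1: interest $336.60; balance after payment $13,300.60.
Month 2: interest $329.19; balance after payment $12,993.79.
Month 3: interest $321.60; balance after payment $12,679.39.
Month 4: interest $313.81; balance after payment $12,357.20.
Month 5: interest $305.84; balance after payment $12,027.04.
Month 6: interest $297.67; balance after payment $11,688.71.
Month 7: interest $289.30; balance after payment $11,342.01.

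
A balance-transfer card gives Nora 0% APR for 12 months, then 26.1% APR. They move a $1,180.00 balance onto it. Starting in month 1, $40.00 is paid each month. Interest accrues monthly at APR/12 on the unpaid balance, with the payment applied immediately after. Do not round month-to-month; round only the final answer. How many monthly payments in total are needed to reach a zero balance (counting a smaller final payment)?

35 payments

Promo months 1–12 at r₀ = 0%/12 = 0; months 13+ at r₁ = 26.1%/12 = 0.02175.
After month 12 (no interest yet): B = $1,180.00 − 12·$40.00 = $700.00.
Then at r₁ with $40.00/mo: n₂ = −ln(1 − r₁·B/P)/ln(1+r₁) ≈ 22.26 → 23 more payments.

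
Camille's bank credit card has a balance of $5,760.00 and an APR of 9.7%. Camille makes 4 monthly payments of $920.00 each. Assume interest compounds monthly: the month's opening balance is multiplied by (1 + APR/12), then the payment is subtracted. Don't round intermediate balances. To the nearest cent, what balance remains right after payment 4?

Monthly rate r = 9.7%/12 = 0.808333% = 0.00808333.
Each month: B ← B·(1+r) − $920.00.
Month 1: interest $46.56; balance after payment $4,886.56.
Month 2: interest $39.50; balance after payment $4,006.06.
Month 3: interest $32.38; balance after payment $3,118.44.
Month 4: interest $25.21; balance after payment $2,223.65.

$2,223.65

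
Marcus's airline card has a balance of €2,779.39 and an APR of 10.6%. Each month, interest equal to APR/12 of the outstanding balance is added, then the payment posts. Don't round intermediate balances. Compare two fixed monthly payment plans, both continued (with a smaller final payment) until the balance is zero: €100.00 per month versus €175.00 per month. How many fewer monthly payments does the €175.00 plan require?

Monthly rate r = 10.6%/12 = 0.883333% = 0.00883333.
At €100.00/mo: n = ⌈−ln(1 − rB₀/P)/ln(1+r)⌉ = 33 payments (last €3.33); total interest = total paid − €2,779.39 = €423.94.
At €175.00/mo: 18 payments (last €33.08); total interest €228.69.
Payments saved = 33 − 18 = 15.

15 fewer payments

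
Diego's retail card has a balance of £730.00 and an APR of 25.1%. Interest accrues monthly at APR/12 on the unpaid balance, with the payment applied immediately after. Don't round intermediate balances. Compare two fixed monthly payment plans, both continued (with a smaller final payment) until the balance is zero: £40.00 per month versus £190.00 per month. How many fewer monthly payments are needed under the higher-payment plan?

Monthly rate r = 25.1%/12 = 2.09167% = 0.0209167.
At £40.00/mo: n = ⌈−ln(1 − rB₀/P)/ln(1+r)⌉ = 24 payments (last £9.17); total interest = total paid − £730.00 = £199.17.
At £190.00/mo: 5 payments (last £9.03); total interest £39.03.
Payments saved = 24 − 5 = 19.

19 fewer payments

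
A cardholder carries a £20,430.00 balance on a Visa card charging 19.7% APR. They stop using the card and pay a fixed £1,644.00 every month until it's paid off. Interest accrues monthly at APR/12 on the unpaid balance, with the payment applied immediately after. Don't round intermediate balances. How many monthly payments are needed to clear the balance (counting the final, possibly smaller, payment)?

15 payments

Monthly rate r = 19.7%/12 = 1.64167% = 0.0164167.
Recurrence: B ← B·(1+r) − £1,644.00.
Month 1: interest £335.39; balance after payment £19,121.39.
Month 2: interest £313.91; balance after payment £17,791.30.
Closed form: n = −ln(1 − rB₀/P)/ln(1+r) = −ln(0.79599)/ln(1.01642) ≈ 14.012, so the balance reaches zero during payment 15.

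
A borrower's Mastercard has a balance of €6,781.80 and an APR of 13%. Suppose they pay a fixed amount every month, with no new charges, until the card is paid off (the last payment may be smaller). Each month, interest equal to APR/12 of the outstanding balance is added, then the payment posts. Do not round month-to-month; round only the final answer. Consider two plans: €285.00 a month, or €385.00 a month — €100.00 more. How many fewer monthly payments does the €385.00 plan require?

Monthly rate r = 13%/12 = 1.08333% = 0.0108333.
At €285.00/mo: n = ⌈−ln(1 − rB₀/P)/ln(1+r)⌉ = 28 payments (last €190.60); total interest = total paid − €6,781.80 = €1,103.80.
At €385.00/mo: 20 payments (last €251.29); total interest €784.49.
Payments saved = 28 − 20 = 8.

8 fewer payments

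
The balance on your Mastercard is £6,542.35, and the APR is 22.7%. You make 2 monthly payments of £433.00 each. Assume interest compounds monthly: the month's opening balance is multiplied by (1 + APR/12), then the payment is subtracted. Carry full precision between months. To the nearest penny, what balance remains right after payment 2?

£5,918.02

Monthly rate r = 22.7%/12 = 1.89167% = 0.0189167.
Each month: B ← B·(1+r) − £433.00.
Month 1: interest £123.76; balance after payment £6,233.11.
Month 2: interest £117.91; balance after payment £5,918.02.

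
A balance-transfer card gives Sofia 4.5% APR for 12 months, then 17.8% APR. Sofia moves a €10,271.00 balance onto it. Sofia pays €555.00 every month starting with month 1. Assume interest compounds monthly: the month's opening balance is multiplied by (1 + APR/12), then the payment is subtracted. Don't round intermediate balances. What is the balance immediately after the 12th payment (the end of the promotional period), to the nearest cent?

€3,943.75

Promo months 1–12 at r₀ = 4.5%/12 = 0.00375; months 13+ at r₁ = 17.8%/12 = 0.0148333.
After month 12: iterate B ← B·(1+r₀) − €555.00 for 12 months → €3,943.75.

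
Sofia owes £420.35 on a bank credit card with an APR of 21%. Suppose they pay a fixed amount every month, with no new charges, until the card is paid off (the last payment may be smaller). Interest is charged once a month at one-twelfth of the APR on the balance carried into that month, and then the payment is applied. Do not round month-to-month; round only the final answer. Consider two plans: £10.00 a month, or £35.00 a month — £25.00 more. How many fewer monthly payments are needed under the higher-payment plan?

63 fewer payments

Monthly rate r = 21%/12 = 1.75% = 0.0175.
At £10.00/mo: n = ⌈−ln(1 − rB₀/P)/ln(1+r)⌉ = 77 payments (last £6.85); total interest = total paid − £420.35 = £346.50.
At £35.00/mo: 14 payments (last £21.08); total interest £55.73.
Payments saved = 77 − 14 = 63.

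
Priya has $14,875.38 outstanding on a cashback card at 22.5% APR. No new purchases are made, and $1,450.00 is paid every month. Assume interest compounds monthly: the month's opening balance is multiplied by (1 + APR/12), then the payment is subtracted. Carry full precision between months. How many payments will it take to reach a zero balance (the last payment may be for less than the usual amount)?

Monthly rate r = 22.5%/12 = 1.875% = 0.01875.
Recurrence: B ← B·(1+r) − $1,450.00.
Month 1: interest $278.91; balance after payment $13,704.29.
Month 2: interest $256.96; balance after payment $12,511.25.
Closed form: n = −ln(1 − rB₀/P)/ln(1+r) = −ln(0.80765)/ln(1.01875) ≈ 11.500, so the balance reaches zero during payment 12.

12 months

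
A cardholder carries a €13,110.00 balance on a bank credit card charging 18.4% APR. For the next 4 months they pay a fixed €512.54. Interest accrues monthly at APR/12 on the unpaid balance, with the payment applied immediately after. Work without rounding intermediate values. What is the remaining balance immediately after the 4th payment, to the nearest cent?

Monthly rate r = 18.4%/12 = 1.53333% = 0.0153333.
Each month: B ← B·(1+r) − €512.54.
Month 1: interest €201.02; balance after payment €12,798.48.
Month 2: interest €196.24; balance after payment €12,482.18.
Month 3: interest €191.39; balance after payment €12,161.04.
Month 4: interest €186.47; balance after payment €11,834.97.

€11,834.97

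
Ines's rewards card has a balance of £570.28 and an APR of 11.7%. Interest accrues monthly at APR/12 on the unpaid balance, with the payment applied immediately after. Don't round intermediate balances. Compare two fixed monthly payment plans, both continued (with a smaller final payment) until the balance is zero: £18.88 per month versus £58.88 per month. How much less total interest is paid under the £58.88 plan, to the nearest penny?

£76.82

Monthly rate r = 11.7%/12 = 0.975% = 0.00975.
At £18.88/mo: n = ⌈−ln(1 − rB₀/P)/ln(1+r)⌉ = 36 payments (last £18.02); total interest = total paid − £570.28 = £108.54.
At £58.88/mo: 11 payments (last £13.20); total interest £31.72.
Interest saved = £108.54 − £31.72 = £76.82.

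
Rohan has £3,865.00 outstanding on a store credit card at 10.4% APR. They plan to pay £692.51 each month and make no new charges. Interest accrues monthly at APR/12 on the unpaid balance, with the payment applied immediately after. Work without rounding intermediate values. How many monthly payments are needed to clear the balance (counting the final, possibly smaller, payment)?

Monthly rate r = 10.4%/12 = 0.866667% = 0.00866667.
Recurrence: B ← B·(1+r) − £692.51.
Month 1: interest £33.50; balance after payment £3,205.99.
Month 2: interest £27.79; balance after payment £2,541.26.
Month 3: interest £22.02; balance after payment £1,870.78.
Month 4: interest £16.21; balance after payment £1,194.48.
Month 5: interest £10.35; balance after payment £512.32.
Month 6: interest £4.44; balance after payment £0.00.

6 months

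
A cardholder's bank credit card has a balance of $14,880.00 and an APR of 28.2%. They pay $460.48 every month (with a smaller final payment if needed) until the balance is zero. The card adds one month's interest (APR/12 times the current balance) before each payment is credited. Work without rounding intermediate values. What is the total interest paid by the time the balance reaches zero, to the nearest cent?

Monthly rate r = 28.2%/12 = 2.35% = 0.0235.
Payoff takes n = ⌈−ln(1 − rB₀/P)/ln(1+r)⌉ = ⌈61.328⌉ = 62 payments; the last is $152.38.
Total paid = 61·$460.48 + $152.38 = $28,241.66.
Total interest = total paid − principal = $28,241.66 − $14,880.00 = $13,361.66.

$13,361.66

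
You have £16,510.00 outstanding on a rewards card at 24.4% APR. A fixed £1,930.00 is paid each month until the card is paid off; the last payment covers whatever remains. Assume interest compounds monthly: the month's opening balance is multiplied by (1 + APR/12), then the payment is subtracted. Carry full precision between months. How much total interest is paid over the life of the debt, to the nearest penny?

£1,816.27

Monthly rate r = 24.4%/12 = 2.03333% = 0.0203333.
Payoff takes n = ⌈−ln(1 − rB₀/P)/ln(1+r)⌉ = ⌈9.493⌉ = 10 payments; the last is £956.27.
Total paid = 9·£1,930.00 + £956.27 = £18,326.27.
Total interest = total paid − principal = £18,326.27 − £16,510.00 = £1,816.27.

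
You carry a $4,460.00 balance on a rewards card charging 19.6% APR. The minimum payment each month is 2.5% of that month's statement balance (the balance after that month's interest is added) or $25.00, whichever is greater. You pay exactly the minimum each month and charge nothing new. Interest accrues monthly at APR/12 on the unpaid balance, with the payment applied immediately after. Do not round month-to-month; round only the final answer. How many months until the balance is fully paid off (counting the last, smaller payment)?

Monthly rate r = 19.6%/12 = 1.63333% = 0.0163333.
While 2.5% of the post-interest balance exceeds $25.00, each month B ← (B·(1+r))·(1 − 0.025), i.e. B shrinks by the factor (1+r)·0.975 = 0.99092.
This holds for months 1–166. Entering month 167 the balance is $981.99; 2.5% of the post-interest balance is now below $25.00, so the flat $25.00 minimum applies from here.
From month 167 a fixed $25.00 at rate r clears $981.99 in 64 more payments. Total: 166 + 64 = 230 months.

230 months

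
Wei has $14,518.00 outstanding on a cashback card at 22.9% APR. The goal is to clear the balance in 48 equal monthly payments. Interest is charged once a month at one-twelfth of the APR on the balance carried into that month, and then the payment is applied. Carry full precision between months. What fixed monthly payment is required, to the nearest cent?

$464.53

Monthly rate r = 22.9%/12 = 1.90833% = 0.0190833.
Level-payment amortization: P = B₀·r / (1 − (1+r)^(−n)) = 14518.00·0.0190833 / (1 − 1.01908^(−48)).
Denominator 1 − (1+r)^(−48) = 0.596415526.
P = 277.052 / 0.596415526 ≈ 464.53.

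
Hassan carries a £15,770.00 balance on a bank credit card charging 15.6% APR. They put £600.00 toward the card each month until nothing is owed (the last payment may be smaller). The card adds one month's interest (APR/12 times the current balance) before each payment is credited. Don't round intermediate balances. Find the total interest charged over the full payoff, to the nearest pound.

£3,652

Monthly rate r = 15.6%/12 = 1.3% = 0.013.
Payoff takes n = ⌈−ln(1 − rB₀/P)/ln(1+r)⌉ = ⌈32.368⌉ = 33 payments; the last is £221.55.
Total paid = 32·£600.00 + £221.55 = £19,421.55.
Total interest = total paid − principal = £19,421.55 − £15,770.00 = £3,651.55.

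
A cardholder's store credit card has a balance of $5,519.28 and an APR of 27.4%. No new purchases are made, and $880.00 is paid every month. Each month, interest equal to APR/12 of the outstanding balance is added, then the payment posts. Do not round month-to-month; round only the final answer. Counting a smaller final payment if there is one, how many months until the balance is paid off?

Monthly rate r = 27.4%/12 = 2.28333% = 0.0228333.
Recurrence: B ← B·(1+r) − $880.00.
Month 1: interest $126.02; balance after payment $4,765.30.
Month 2: interest $108.81; balance after payment $3,994.11.
Closed form: n = −ln(1 − rB₀/P)/ln(1+r) = −ln(0.85679)/ln(1.02283) ≈ 6.846, so the balance reaches zero during payment 7.

7 payments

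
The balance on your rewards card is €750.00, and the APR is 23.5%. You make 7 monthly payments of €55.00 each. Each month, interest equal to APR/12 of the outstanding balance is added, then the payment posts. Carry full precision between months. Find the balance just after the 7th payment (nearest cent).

Monthly rate r = 23.5%/12 = 1.95833% = 0.0195833.
Each month: B ← B·(1+r) − €55.00.
Month 1: interest €14.69; balance after payment €709.69.
Month 2: interest €13.90; balance after payment €668.59.
Month 3: interest €13.09; balance after payment €626.68.
Month 4: interest €12.27; balance after payment €583.95.
Month 5: interest €11.44; balance after payment €540.39.
Month 6: interest €10.58; balance after payment €495.97.
Month 7: interest €9.71; balance after payment €450.68.

€450.68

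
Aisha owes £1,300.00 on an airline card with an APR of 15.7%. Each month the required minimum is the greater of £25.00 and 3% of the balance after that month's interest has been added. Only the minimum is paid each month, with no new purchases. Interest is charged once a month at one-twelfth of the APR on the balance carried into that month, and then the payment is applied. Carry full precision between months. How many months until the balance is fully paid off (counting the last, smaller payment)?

70 months

Monthly rate r = 15.7%/12 = 1.30833% = 0.0130833.
While 3% of the post-interest balance exceeds £25.00, each month B ← (B·(1+r))·(1 − 0.03), i.e. B shrinks by the factor (1+r)·0.97 = 0.98269.
This holds for months 1–27. Entering month 28 the balance is £811.33; 3% of the post-interest balance is now below £25.00, so the flat £25.00 minimum applies from here.
From month 28 a fixed £25.00 at rate r clears £811.33 in 43 more payments. Total: 27 + 43 = 70 months.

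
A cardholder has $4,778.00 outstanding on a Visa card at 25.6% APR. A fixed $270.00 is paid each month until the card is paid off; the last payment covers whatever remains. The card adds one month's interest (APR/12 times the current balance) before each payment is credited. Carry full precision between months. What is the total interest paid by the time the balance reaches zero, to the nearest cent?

$1,286.12

Monthly rate r = 25.6%/12 = 2.13333% = 0.0213333.
Payoff takes n = ⌈−ln(1 − rB₀/P)/ln(1+r)⌉ = ⌈22.457⌉ = 23 payments; the last is $124.12.
Total paid = 22·$270.00 + $124.12 = $6,064.12.
Total interest = total paid − principal = $6,064.12 − $4,778.00 = $1,286.12.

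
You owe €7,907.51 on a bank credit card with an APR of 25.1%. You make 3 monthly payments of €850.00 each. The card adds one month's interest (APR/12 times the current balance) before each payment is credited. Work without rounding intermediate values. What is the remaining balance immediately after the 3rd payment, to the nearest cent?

Monthly rate r = 25.1%/12 = 2.09167% = 0.0209167.
Each month: B ← B·(1+r) − €850.00.
Month 1: interest €165.40; balance after payment €7,222.91.
Month 2: interest €151.08; balance after payment €6,523.99.
Month 3: interest €136.46; balance after payment €5,810.45.

€5,810.45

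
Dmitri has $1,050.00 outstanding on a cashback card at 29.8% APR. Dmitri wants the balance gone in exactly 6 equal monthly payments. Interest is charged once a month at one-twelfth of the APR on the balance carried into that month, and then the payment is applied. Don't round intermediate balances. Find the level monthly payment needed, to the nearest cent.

Monthly rate r = 29.8%/12 = 2.48333% = 0.0248333.
Level-payment amortization: P = B₀·r / (1 − (1+r)^(−n)) = 1050.00·0.0248333 / (1 − 1.02483^(−6)).
Denominator 1 − (1+r)^(−6) = 0.13686139.
P = 26.075 / 0.13686139 ≈ 190.52.

$190.52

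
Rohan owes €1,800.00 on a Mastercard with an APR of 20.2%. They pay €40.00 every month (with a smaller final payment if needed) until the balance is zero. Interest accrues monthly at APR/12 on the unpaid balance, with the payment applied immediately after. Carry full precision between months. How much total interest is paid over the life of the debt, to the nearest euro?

€1,595

Monthly rate r = 20.2%/12 = 1.68333% = 0.0168333.
Payoff takes n = ⌈−ln(1 − rB₀/P)/ln(1+r)⌉ = ⌈84.870⌉ = 85 payments; the last is €34.84.
Total paid = 84·€40.00 + €34.84 = €3,394.84.
Total interest = total paid − principal = €3,394.84 − €1,800.00 = €1,594.84.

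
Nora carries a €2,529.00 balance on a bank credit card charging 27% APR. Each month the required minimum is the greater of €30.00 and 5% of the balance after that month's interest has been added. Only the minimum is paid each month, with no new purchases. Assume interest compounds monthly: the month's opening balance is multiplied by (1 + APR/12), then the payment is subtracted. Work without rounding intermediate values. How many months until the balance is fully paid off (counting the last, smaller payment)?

77 months

Monthly rate r = 27%/12 = 2.25% = 0.0225.
While 5% of the post-interest balance exceeds €30.00, each month B ← (B·(1+r))·(1 − 0.05), i.e. B shrinks by the factor (1+r)·0.95 = 0.97137.
This holds for months 1–51. Entering month 52 the balance is €575.02; 5% of the post-interest balance is now below €30.00, so the flat €30.00 minimum applies from here.
From month 52 a fixed €30.00 at rate r clears €575.02 in 26 more payments. Total: 51 + 26 = 77 months.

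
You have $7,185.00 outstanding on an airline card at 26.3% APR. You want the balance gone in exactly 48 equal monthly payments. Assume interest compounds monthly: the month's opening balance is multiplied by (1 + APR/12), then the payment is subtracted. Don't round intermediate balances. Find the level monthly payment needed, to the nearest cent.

Monthly rate r = 26.3%/12 = 2.19167% = 0.0219167.
Level-payment amortization: P = B₀·r / (1 − (1+r)^(−n)) = 7185.00·0.0219167 / (1 − 1.02192^(−48)).
Denominator 1 − (1+r)^(−48) = 0.646770592.
P = 157.471 / 0.646770592 ≈ 243.47.

$243.47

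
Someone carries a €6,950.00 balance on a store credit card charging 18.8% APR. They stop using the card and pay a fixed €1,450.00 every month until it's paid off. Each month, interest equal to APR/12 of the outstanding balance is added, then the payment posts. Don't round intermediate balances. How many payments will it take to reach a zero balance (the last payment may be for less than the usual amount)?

Monthly rate r = 18.8%/12 = 1.56667% = 0.0156667.
Recurrence: B ← B·(1+r) − €1,450.00.
Month 1: interest €108.88; balance after payment €5,608.88.
Month 2: interest €87.87; balance after payment €4,246.76.
Month 3: interest €66.53; balance after payment €2,863.29.
Month 4: interest €44.86; balance after payment €1,458.15.
Month 5: interest €22.84; balance after payment €30.99.
Month 6: interest €0.49; balance after payment €0.00.

6 months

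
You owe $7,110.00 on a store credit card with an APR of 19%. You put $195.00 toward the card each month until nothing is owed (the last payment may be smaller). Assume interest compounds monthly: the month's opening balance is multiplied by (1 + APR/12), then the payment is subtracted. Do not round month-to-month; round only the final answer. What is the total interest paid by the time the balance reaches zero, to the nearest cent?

$3,579.23

Monthly rate r = 19%/12 = 1.58333% = 0.0158333.
Payoff takes n = ⌈−ln(1 − rB₀/P)/ln(1+r)⌉ = ⌈54.815⌉ = 55 payments; the last is $159.23.
Total paid = 54·$195.00 + $159.23 = $10,689.23.
Total interest = total paid − principal = $10,689.23 − $7,110.00 = $3,579.23.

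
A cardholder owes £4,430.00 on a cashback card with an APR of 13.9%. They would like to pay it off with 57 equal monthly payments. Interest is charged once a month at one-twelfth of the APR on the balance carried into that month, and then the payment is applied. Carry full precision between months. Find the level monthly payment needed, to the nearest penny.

Monthly rate r = 13.9%/12 = 1.15833% = 0.0115833.
Level-payment amortization: P = B₀·r / (1 − (1+r)^(−n)) = 4430.00·0.0115833 / (1 − 1.01158^(−57)).
Denominator 1 − (1+r)^(−57) = 0.481313346.
P = 51.3142 / 0.481313346 ≈ 106.61.

£106.61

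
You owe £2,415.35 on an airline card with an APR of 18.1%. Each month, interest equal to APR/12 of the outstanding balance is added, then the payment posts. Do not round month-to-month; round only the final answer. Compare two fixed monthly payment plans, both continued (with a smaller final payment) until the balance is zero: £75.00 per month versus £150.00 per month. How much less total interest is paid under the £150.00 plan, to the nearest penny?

Monthly rate r = 18.1%/12 = 1.50833% = 0.0150833.
At £75.00/mo: n = ⌈−ln(1 − rB₀/P)/ln(1+r)⌉ = 45 payments (last £31.91); total interest = total paid − £2,415.35 = £916.56.
At £150.00/mo: 19 payments (last £88.01); total interest £372.66.
Interest saved = £916.56 − £372.66 = £543.90.

£543.90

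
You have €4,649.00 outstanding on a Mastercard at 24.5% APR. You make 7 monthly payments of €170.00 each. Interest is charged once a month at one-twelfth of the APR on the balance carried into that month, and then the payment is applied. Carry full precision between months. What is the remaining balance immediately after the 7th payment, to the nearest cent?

Monthly rate r = 24.5%/12 = 2.04167% = 0.0204167.
Each month: B ← B·(1+r) − €170.00.
Month 1: interest €94.92; balance after payment €4,573.92.
Month 2: interest €93.38; balance after payment €4,497.30.
Month 3: interest €91.82; balance after payment €4,419.12.
Month 4: interest €90.22; balance after payment €4,339.34.
Month 5: interest €88.59; balance after payment €4,257.94.
Month 6: interest €86.93; balance after payment €4,174.87.
Month 7: interest €85.24; balance after payment €4,090.11.

€4,090.11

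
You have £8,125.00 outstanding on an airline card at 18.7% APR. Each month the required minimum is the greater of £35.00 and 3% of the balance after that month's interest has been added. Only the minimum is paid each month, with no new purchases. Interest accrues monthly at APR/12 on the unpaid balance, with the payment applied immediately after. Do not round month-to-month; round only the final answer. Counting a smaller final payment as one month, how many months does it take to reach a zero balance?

177 months

Monthly rate r = 18.7%/12 = 1.55833% = 0.0155833.
While 3% of the post-interest balance exceeds £35.00, each month B ← (B·(1+r))·(1 − 0.03), i.e. B shrinks by the factor (1+r)·0.97 = 0.98512.
This holds for months 1–131. Entering month 132 the balance is £1,139.36; 3% of the post-interest balance is now below £35.00, so the flat £35.00 minimum applies from here.
From month 132 a fixed £35.00 at rate r clears £1,139.36 in 46 more payments. Total: 131 + 46 = 177 months.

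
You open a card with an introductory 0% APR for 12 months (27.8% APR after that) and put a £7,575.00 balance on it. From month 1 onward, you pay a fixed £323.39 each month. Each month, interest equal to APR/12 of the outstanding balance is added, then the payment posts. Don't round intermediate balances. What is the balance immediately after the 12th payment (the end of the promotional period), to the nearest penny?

£3,694.32

Promo months 1–12 at r₀ = 0%/12 = 0; months 13+ at r₁ = 27.8%/12 = 0.0231667.
After month 12 (no interest yet): B = £7,575.00 − 12·£323.39 = £3,694.32.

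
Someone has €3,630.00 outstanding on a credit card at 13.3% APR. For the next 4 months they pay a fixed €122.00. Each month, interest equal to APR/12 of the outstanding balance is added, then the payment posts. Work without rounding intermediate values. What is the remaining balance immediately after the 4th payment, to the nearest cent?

€3,297.45

Monthly rate r = 13.3%/12 = 1.10833% = 0.0110833.
Each month: B ← B·(1+r) − €122.00.
Month 1: interest €40.23; balance after payment €3,548.23.
Month 2: interest €39.33; balance after payment €3,465.56.
Month 3: interest €38.41; balance after payment €3,381.97.
Month 4: interest €37.48; balance after payment €3,297.45.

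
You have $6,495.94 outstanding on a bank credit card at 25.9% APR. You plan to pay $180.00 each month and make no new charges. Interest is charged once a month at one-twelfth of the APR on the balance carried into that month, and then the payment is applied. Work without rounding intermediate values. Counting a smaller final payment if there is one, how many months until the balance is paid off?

71 payments

Monthly rate r = 25.9%/12 = 2.15833% = 0.0215833.
Recurrence: B ← B·(1+r) − $180.00.
Month 1: interest $140.20; balance after payment $6,456.14.
Month 2: interest $139.35; balance after payment $6,415.49.
Closed form: n = −ln(1 − rB₀/P)/ln(1+r) = −ln(0.22109)/ln(1.02158) ≈ 70.676, so the balance reaches zero during payment 71.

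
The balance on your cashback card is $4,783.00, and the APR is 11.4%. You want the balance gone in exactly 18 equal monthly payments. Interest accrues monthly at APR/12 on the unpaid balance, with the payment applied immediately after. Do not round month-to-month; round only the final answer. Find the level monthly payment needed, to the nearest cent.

$290.35

Monthly rate r = 11.4%/12 = 0.95% = 0.0095.
Level-payment amortization: P = B₀·r / (1 − (1+r)^(−n)) = 4783.00·0.0095 / (1 − 1.0095^(−18)).
Denominator 1 − (1+r)^(−18) = 0.156497875.
P = 45.4385 / 0.156497875 ≈ 290.35.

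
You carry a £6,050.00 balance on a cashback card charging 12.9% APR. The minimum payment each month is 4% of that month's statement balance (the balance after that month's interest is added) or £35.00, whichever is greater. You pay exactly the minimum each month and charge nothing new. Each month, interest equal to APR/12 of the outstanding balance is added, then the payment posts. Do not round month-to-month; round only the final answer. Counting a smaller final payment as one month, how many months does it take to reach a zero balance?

Monthly rate r = 12.9%/12 = 1.075% = 0.01075.
While 4% of the post-interest balance exceeds £35.00, each month B ← (B·(1+r))·(1 − 0.04), i.e. B shrinks by the factor (1+r)·0.96 = 0.97032.
This holds for months 1–65. Entering month 66 the balance is £853.55; 4% of the post-interest balance is now below £35.00, so the flat £35.00 minimum applies from here.
From month 66 a fixed £35.00 at rate r clears £853.55 in 29 more payments. Total: 65 + 29 = 94 months.

94 months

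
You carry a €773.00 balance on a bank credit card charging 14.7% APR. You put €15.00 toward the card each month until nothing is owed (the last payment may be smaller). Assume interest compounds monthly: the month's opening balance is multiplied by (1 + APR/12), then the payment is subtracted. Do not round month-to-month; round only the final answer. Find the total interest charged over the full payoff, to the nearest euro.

€456

Monthly rate r = 14.7%/12 = 1.225% = 0.01225.
Payoff takes n = ⌈−ln(1 − rB₀/P)/ln(1+r)⌉ = ⌈81.945⌉ = 82 payments; the last is €14.18.
Total paid = 81·€15.00 + €14.18 = €1,229.18.
Total interest = total paid − principal = €1,229.18 − €773.00 = €456.18.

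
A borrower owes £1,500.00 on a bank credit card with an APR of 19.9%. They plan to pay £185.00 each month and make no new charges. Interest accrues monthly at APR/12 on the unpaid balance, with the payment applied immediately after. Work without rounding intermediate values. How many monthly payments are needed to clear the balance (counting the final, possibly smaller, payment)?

Monthly rate r = 19.9%/12 = 1.65833% = 0.0165833.
Recurrence: B ← B·(1+r) − £185.00.
Month 1: interest £24.87; balance after payment £1,339.88.
Month 2: interest £22.22; balance after payment £1,177.09.
Closed form: n = −ln(1 − rB₀/P)/ln(1+r) = −ln(0.86554)/ln(1.01658) ≈ 8.780, so the balance reaches zero during payment 9.

9 payments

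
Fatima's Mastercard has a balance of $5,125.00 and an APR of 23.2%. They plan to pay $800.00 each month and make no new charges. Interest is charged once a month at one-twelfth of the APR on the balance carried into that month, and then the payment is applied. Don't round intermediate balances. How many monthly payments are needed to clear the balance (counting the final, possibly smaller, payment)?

7 payments

Monthly rate r = 23.2%/12 = 1.93333% = 0.0193333.
Recurrence: B ← B·(1+r) − $800.00.
Month 1: interest $99.08; balance after payment $4,424.08.
Month 2: interest $85.53; balance after payment $3,709.62.
Closed form: n = −ln(1 − rB₀/P)/ln(1+r) = −ln(0.87615)/ln(1.01933) ≈ 6.905, so the balance reaches zero during payment 7.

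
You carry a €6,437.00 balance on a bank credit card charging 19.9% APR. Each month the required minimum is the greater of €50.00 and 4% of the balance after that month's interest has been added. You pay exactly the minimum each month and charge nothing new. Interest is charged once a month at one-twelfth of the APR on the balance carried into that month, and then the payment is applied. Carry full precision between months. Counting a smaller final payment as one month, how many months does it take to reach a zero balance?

Monthly rate r = 19.9%/12 = 1.65833% = 0.0165833.
While 4% of the post-interest balance exceeds €50.00, each month B ← (B·(1+r))·(1 − 0.04), i.e. B shrinks by the factor (1+r)·0.96 = 0.97592.
This holds for months 1–68. Entering month 69 the balance is €1,227.02; 4% of the post-interest balance is now below €50.00, so the flat €50.00 minimum applies from here.
From month 69 a fixed €50.00 at rate r clears €1,227.02 in 32 more payments. Total: 68 + 32 = 100 months.

100 months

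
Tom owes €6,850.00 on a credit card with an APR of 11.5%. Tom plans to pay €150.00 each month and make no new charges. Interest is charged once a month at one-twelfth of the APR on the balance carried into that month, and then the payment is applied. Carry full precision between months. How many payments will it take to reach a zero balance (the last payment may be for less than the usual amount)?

61 payments

Monthly rate r = 11.5%/12 = 0.958333% = 0.00958333.
Recurrence: B ← B·(1+r) − €150.00.
Month 1: interest €65.65; balance after payment €6,765.65.
Month 2: interest €64.84; balance after payment €6,680.48.
Closed form: n = −ln(1 − rB₀/P)/ln(1+r) = −ln(0.56236)/ln(1.00958) ≈ 60.351, so the balance reaches zero during payment 61.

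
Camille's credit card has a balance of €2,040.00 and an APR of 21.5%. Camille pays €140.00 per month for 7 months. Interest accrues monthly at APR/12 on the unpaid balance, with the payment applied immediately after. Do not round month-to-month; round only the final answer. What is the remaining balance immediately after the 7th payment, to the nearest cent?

€1,275.74

Monthly rate r = 21.5%/12 = 1.79167% = 0.0179167.
Each month: B ← B·(1+r) − €140.00.
Month 1: interest €36.55; balance after payment €1,936.55.
Month 2: interest €34.70; balance after payment €1,831.25.
Month 3: interest €32.81; balance after payment €1,724.06.
Month 4: interest €30.89; balance after payment €1,614.95.
Month 5: interest €28.93; balance after payment €1,503.88.
Month 6: interest €26.94; balance after payment €1,390.82.
Month 7: interest €24.92; balance after payment €1,275.74.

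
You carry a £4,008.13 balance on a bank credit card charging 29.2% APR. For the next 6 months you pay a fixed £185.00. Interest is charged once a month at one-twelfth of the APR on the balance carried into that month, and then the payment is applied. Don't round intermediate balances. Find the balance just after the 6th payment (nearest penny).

Monthly rate r = 29.2%/12 = 2.43333% = 0.0243333.
Each month: B ← B·(1+r) − £185.00.
Month 1: interest £97.53; balance after payment £3,920.66.
Month 2: interest £95.40; balance after payment £3,831.06.
Month 3: interest £93.22; balance after payment £3,739.29.
Month 4: interest £90.99; balance after payment £3,645.28.
Month 5: interest £88.70; balance after payment £3,548.98.
Month 6: interest £86.36; balance after payment £3,450.34.

£3,450.34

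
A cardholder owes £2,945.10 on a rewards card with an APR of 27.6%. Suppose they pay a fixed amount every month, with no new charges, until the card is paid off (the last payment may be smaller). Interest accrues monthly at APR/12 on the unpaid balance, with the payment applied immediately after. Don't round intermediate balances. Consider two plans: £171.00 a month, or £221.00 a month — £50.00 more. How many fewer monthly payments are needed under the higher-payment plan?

6 fewer payments

Monthly rate r = 27.6%/12 = 2.3% = 0.023.
At £171.00/mo: n = ⌈−ln(1 − rB₀/P)/ln(1+r)⌉ = 23 payments (last £31.26); total interest = total paid − £2,945.10 = £848.16.
At £221.00/mo: 17 payments (last £21.38); total interest £612.28.
Payments saved = 23 − 17 = 6.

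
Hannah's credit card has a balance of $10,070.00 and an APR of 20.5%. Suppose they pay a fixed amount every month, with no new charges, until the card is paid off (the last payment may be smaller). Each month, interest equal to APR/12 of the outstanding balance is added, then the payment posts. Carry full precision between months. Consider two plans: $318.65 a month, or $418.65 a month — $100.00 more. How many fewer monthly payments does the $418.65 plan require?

Monthly rate r = 20.5%/12 = 1.70833% = 0.0170833.
At $318.65/mo: n = ⌈−ln(1 − rB₀/P)/ln(1+r)⌉ = 46 payments (last $263.49); total interest = total paid − $10,070.00 = $4,532.74.
At $418.65/mo: 32 payments (last $101.30); total interest $3,009.45.
Payments saved = 46 − 32 = 14.

14 fewer payments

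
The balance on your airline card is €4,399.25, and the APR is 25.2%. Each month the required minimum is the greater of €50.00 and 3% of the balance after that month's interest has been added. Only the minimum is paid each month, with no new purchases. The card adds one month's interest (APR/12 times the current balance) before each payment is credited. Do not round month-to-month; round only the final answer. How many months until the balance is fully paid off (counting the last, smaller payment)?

Monthly rate r = 25.2%/12 = 2.1% = 0.021.
While 3% of the post-interest balance exceeds €50.00, each month B ← (B·(1+r))·(1 − 0.03), i.e. B shrinks by the factor (1+r)·0.97 = 0.99037.
This holds for months 1–103. Entering month 104 the balance is €1,623.75; 3% of the post-interest balance is now below €50.00, so the flat €50.00 minimum applies from here.
From month 104 a fixed €50.00 at rate r clears €1,623.75 in 56 more payments. Total: 103 + 56 = 159 months.

159 months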